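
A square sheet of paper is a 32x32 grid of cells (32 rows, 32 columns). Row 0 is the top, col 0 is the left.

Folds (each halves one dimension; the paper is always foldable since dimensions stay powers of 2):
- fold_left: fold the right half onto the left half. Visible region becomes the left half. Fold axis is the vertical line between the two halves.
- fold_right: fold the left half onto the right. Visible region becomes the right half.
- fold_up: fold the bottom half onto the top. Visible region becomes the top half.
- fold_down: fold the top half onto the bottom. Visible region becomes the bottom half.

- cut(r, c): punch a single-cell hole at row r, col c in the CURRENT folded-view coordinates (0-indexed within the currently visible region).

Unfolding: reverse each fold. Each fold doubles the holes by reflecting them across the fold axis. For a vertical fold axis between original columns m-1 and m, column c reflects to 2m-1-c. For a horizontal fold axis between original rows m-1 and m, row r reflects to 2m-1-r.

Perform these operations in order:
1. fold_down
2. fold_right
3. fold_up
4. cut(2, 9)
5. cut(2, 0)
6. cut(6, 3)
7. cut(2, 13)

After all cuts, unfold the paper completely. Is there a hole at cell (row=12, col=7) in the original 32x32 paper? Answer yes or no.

Answer: no

Derivation:
Op 1 fold_down: fold axis h@16; visible region now rows[16,32) x cols[0,32) = 16x32
Op 2 fold_right: fold axis v@16; visible region now rows[16,32) x cols[16,32) = 16x16
Op 3 fold_up: fold axis h@24; visible region now rows[16,24) x cols[16,32) = 8x16
Op 4 cut(2, 9): punch at orig (18,25); cuts so far [(18, 25)]; region rows[16,24) x cols[16,32) = 8x16
Op 5 cut(2, 0): punch at orig (18,16); cuts so far [(18, 16), (18, 25)]; region rows[16,24) x cols[16,32) = 8x16
Op 6 cut(6, 3): punch at orig (22,19); cuts so far [(18, 16), (18, 25), (22, 19)]; region rows[16,24) x cols[16,32) = 8x16
Op 7 cut(2, 13): punch at orig (18,29); cuts so far [(18, 16), (18, 25), (18, 29), (22, 19)]; region rows[16,24) x cols[16,32) = 8x16
Unfold 1 (reflect across h@24): 8 holes -> [(18, 16), (18, 25), (18, 29), (22, 19), (25, 19), (29, 16), (29, 25), (29, 29)]
Unfold 2 (reflect across v@16): 16 holes -> [(18, 2), (18, 6), (18, 15), (18, 16), (18, 25), (18, 29), (22, 12), (22, 19), (25, 12), (25, 19), (29, 2), (29, 6), (29, 15), (29, 16), (29, 25), (29, 29)]
Unfold 3 (reflect across h@16): 32 holes -> [(2, 2), (2, 6), (2, 15), (2, 16), (2, 25), (2, 29), (6, 12), (6, 19), (9, 12), (9, 19), (13, 2), (13, 6), (13, 15), (13, 16), (13, 25), (13, 29), (18, 2), (18, 6), (18, 15), (18, 16), (18, 25), (18, 29), (22, 12), (22, 19), (25, 12), (25, 19), (29, 2), (29, 6), (29, 15), (29, 16), (29, 25), (29, 29)]
Holes: [(2, 2), (2, 6), (2, 15), (2, 16), (2, 25), (2, 29), (6, 12), (6, 19), (9, 12), (9, 19), (13, 2), (13, 6), (13, 15), (13, 16), (13, 25), (13, 29), (18, 2), (18, 6), (18, 15), (18, 16), (18, 25), (18, 29), (22, 12), (22, 19), (25, 12), (25, 19), (29, 2), (29, 6), (29, 15), (29, 16), (29, 25), (29, 29)]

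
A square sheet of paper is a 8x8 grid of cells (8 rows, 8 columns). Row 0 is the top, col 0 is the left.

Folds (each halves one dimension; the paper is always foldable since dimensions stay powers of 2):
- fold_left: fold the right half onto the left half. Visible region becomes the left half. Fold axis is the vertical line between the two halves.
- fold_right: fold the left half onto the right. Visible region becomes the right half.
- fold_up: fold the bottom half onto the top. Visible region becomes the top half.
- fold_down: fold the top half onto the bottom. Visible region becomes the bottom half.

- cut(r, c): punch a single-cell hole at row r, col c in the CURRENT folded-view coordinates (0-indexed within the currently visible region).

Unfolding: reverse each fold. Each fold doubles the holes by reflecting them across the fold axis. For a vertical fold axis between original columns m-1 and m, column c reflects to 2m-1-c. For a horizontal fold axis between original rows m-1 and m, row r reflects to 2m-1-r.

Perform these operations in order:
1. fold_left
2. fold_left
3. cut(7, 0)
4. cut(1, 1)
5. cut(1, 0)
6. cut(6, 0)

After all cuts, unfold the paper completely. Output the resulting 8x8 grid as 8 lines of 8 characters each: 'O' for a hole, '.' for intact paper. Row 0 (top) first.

Answer: ........
OOOOOOOO
........
........
........
........
O..OO..O
O..OO..O

Derivation:
Op 1 fold_left: fold axis v@4; visible region now rows[0,8) x cols[0,4) = 8x4
Op 2 fold_left: fold axis v@2; visible region now rows[0,8) x cols[0,2) = 8x2
Op 3 cut(7, 0): punch at orig (7,0); cuts so far [(7, 0)]; region rows[0,8) x cols[0,2) = 8x2
Op 4 cut(1, 1): punch at orig (1,1); cuts so far [(1, 1), (7, 0)]; region rows[0,8) x cols[0,2) = 8x2
Op 5 cut(1, 0): punch at orig (1,0); cuts so far [(1, 0), (1, 1), (7, 0)]; region rows[0,8) x cols[0,2) = 8x2
Op 6 cut(6, 0): punch at orig (6,0); cuts so far [(1, 0), (1, 1), (6, 0), (7, 0)]; region rows[0,8) x cols[0,2) = 8x2
Unfold 1 (reflect across v@2): 8 holes -> [(1, 0), (1, 1), (1, 2), (1, 3), (6, 0), (6, 3), (7, 0), (7, 3)]
Unfold 2 (reflect across v@4): 16 holes -> [(1, 0), (1, 1), (1, 2), (1, 3), (1, 4), (1, 5), (1, 6), (1, 7), (6, 0), (6, 3), (6, 4), (6, 7), (7, 0), (7, 3), (7, 4), (7, 7)]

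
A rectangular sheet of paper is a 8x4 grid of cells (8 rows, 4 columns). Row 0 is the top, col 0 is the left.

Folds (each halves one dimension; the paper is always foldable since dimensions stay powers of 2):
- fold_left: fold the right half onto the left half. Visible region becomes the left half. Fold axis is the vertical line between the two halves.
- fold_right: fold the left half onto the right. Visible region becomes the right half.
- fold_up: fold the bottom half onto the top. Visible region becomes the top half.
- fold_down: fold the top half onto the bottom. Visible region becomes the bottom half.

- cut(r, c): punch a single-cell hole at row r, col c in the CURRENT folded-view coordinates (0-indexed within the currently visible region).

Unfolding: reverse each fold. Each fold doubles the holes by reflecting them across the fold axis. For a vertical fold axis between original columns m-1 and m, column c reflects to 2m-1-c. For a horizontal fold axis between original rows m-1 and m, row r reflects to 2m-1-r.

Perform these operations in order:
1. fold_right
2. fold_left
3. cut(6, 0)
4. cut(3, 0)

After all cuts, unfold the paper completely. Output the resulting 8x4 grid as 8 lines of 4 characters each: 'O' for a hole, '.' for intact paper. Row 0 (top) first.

Op 1 fold_right: fold axis v@2; visible region now rows[0,8) x cols[2,4) = 8x2
Op 2 fold_left: fold axis v@3; visible region now rows[0,8) x cols[2,3) = 8x1
Op 3 cut(6, 0): punch at orig (6,2); cuts so far [(6, 2)]; region rows[0,8) x cols[2,3) = 8x1
Op 4 cut(3, 0): punch at orig (3,2); cuts so far [(3, 2), (6, 2)]; region rows[0,8) x cols[2,3) = 8x1
Unfold 1 (reflect across v@3): 4 holes -> [(3, 2), (3, 3), (6, 2), (6, 3)]
Unfold 2 (reflect across v@2): 8 holes -> [(3, 0), (3, 1), (3, 2), (3, 3), (6, 0), (6, 1), (6, 2), (6, 3)]

Answer: ....
....
....
OOOO
....
....
OOOO
....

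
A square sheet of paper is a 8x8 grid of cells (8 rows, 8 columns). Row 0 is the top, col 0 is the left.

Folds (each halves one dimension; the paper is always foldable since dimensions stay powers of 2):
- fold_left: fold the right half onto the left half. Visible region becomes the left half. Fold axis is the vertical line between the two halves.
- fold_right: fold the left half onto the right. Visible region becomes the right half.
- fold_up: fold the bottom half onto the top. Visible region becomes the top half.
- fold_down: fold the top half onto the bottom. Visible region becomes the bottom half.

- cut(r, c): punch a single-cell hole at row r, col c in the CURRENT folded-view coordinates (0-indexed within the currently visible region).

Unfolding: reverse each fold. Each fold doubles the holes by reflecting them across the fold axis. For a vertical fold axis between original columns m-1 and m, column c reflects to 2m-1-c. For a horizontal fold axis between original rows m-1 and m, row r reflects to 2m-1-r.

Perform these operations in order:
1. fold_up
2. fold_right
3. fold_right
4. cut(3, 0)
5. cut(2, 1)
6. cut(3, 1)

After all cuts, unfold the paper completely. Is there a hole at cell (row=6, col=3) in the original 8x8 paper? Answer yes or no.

Answer: no

Derivation:
Op 1 fold_up: fold axis h@4; visible region now rows[0,4) x cols[0,8) = 4x8
Op 2 fold_right: fold axis v@4; visible region now rows[0,4) x cols[4,8) = 4x4
Op 3 fold_right: fold axis v@6; visible region now rows[0,4) x cols[6,8) = 4x2
Op 4 cut(3, 0): punch at orig (3,6); cuts so far [(3, 6)]; region rows[0,4) x cols[6,8) = 4x2
Op 5 cut(2, 1): punch at orig (2,7); cuts so far [(2, 7), (3, 6)]; region rows[0,4) x cols[6,8) = 4x2
Op 6 cut(3, 1): punch at orig (3,7); cuts so far [(2, 7), (3, 6), (3, 7)]; region rows[0,4) x cols[6,8) = 4x2
Unfold 1 (reflect across v@6): 6 holes -> [(2, 4), (2, 7), (3, 4), (3, 5), (3, 6), (3, 7)]
Unfold 2 (reflect across v@4): 12 holes -> [(2, 0), (2, 3), (2, 4), (2, 7), (3, 0), (3, 1), (3, 2), (3, 3), (3, 4), (3, 5), (3, 6), (3, 7)]
Unfold 3 (reflect across h@4): 24 holes -> [(2, 0), (2, 3), (2, 4), (2, 7), (3, 0), (3, 1), (3, 2), (3, 3), (3, 4), (3, 5), (3, 6), (3, 7), (4, 0), (4, 1), (4, 2), (4, 3), (4, 4), (4, 5), (4, 6), (4, 7), (5, 0), (5, 3), (5, 4), (5, 7)]
Holes: [(2, 0), (2, 3), (2, 4), (2, 7), (3, 0), (3, 1), (3, 2), (3, 3), (3, 4), (3, 5), (3, 6), (3, 7), (4, 0), (4, 1), (4, 2), (4, 3), (4, 4), (4, 5), (4, 6), (4, 7), (5, 0), (5, 3), (5, 4), (5, 7)]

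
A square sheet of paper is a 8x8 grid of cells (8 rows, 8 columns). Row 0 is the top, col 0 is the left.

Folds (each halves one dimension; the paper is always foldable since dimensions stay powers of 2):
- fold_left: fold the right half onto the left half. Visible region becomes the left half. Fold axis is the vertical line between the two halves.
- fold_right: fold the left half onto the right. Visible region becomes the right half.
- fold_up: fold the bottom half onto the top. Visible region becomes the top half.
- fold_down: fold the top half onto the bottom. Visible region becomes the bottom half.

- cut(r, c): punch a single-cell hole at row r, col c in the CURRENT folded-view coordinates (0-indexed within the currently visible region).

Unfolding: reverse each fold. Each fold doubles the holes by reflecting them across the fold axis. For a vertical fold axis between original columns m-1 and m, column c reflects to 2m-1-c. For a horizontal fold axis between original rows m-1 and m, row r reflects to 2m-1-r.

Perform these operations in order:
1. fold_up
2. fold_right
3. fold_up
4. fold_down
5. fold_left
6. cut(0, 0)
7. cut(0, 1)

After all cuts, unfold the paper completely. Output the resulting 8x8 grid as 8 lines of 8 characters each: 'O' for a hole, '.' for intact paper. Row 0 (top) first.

Answer: OOOOOOOO
OOOOOOOO
OOOOOOOO
OOOOOOOO
OOOOOOOO
OOOOOOOO
OOOOOOOO
OOOOOOOO

Derivation:
Op 1 fold_up: fold axis h@4; visible region now rows[0,4) x cols[0,8) = 4x8
Op 2 fold_right: fold axis v@4; visible region now rows[0,4) x cols[4,8) = 4x4
Op 3 fold_up: fold axis h@2; visible region now rows[0,2) x cols[4,8) = 2x4
Op 4 fold_down: fold axis h@1; visible region now rows[1,2) x cols[4,8) = 1x4
Op 5 fold_left: fold axis v@6; visible region now rows[1,2) x cols[4,6) = 1x2
Op 6 cut(0, 0): punch at orig (1,4); cuts so far [(1, 4)]; region rows[1,2) x cols[4,6) = 1x2
Op 7 cut(0, 1): punch at orig (1,5); cuts so far [(1, 4), (1, 5)]; region rows[1,2) x cols[4,6) = 1x2
Unfold 1 (reflect across v@6): 4 holes -> [(1, 4), (1, 5), (1, 6), (1, 7)]
Unfold 2 (reflect across h@1): 8 holes -> [(0, 4), (0, 5), (0, 6), (0, 7), (1, 4), (1, 5), (1, 6), (1, 7)]
Unfold 3 (reflect across h@2): 16 holes -> [(0, 4), (0, 5), (0, 6), (0, 7), (1, 4), (1, 5), (1, 6), (1, 7), (2, 4), (2, 5), (2, 6), (2, 7), (3, 4), (3, 5), (3, 6), (3, 7)]
Unfold 4 (reflect across v@4): 32 holes -> [(0, 0), (0, 1), (0, 2), (0, 3), (0, 4), (0, 5), (0, 6), (0, 7), (1, 0), (1, 1), (1, 2), (1, 3), (1, 4), (1, 5), (1, 6), (1, 7), (2, 0), (2, 1), (2, 2), (2, 3), (2, 4), (2, 5), (2, 6), (2, 7), (3, 0), (3, 1), (3, 2), (3, 3), (3, 4), (3, 5), (3, 6), (3, 7)]
Unfold 5 (reflect across h@4): 64 holes -> [(0, 0), (0, 1), (0, 2), (0, 3), (0, 4), (0, 5), (0, 6), (0, 7), (1, 0), (1, 1), (1, 2), (1, 3), (1, 4), (1, 5), (1, 6), (1, 7), (2, 0), (2, 1), (2, 2), (2, 3), (2, 4), (2, 5), (2, 6), (2, 7), (3, 0), (3, 1), (3, 2), (3, 3), (3, 4), (3, 5), (3, 6), (3, 7), (4, 0), (4, 1), (4, 2), (4, 3), (4, 4), (4, 5), (4, 6), (4, 7), (5, 0), (5, 1), (5, 2), (5, 3), (5, 4), (5, 5), (5, 6), (5, 7), (6, 0), (6, 1), (6, 2), (6, 3), (6, 4), (6, 5), (6, 6), (6, 7), (7, 0), (7, 1), (7, 2), (7, 3), (7, 4), (7, 5), (7, 6), (7, 7)]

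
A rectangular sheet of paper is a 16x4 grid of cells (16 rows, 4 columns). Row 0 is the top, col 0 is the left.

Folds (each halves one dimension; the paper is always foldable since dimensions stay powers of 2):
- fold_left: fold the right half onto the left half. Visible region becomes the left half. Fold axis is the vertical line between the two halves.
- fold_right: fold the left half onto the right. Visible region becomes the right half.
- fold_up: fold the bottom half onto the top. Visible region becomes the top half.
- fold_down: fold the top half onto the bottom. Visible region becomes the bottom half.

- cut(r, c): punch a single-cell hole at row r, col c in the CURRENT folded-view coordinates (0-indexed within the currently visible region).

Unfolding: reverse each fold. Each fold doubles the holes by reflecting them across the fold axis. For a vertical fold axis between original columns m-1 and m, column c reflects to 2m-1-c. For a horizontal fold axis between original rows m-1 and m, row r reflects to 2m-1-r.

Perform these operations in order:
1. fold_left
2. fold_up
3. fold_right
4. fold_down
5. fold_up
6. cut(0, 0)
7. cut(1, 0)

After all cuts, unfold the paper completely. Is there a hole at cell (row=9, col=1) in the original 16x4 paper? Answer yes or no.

Answer: yes

Derivation:
Op 1 fold_left: fold axis v@2; visible region now rows[0,16) x cols[0,2) = 16x2
Op 2 fold_up: fold axis h@8; visible region now rows[0,8) x cols[0,2) = 8x2
Op 3 fold_right: fold axis v@1; visible region now rows[0,8) x cols[1,2) = 8x1
Op 4 fold_down: fold axis h@4; visible region now rows[4,8) x cols[1,2) = 4x1
Op 5 fold_up: fold axis h@6; visible region now rows[4,6) x cols[1,2) = 2x1
Op 6 cut(0, 0): punch at orig (4,1); cuts so far [(4, 1)]; region rows[4,6) x cols[1,2) = 2x1
Op 7 cut(1, 0): punch at orig (5,1); cuts so far [(4, 1), (5, 1)]; region rows[4,6) x cols[1,2) = 2x1
Unfold 1 (reflect across h@6): 4 holes -> [(4, 1), (5, 1), (6, 1), (7, 1)]
Unfold 2 (reflect across h@4): 8 holes -> [(0, 1), (1, 1), (2, 1), (3, 1), (4, 1), (5, 1), (6, 1), (7, 1)]
Unfold 3 (reflect across v@1): 16 holes -> [(0, 0), (0, 1), (1, 0), (1, 1), (2, 0), (2, 1), (3, 0), (3, 1), (4, 0), (4, 1), (5, 0), (5, 1), (6, 0), (6, 1), (7, 0), (7, 1)]
Unfold 4 (reflect across h@8): 32 holes -> [(0, 0), (0, 1), (1, 0), (1, 1), (2, 0), (2, 1), (3, 0), (3, 1), (4, 0), (4, 1), (5, 0), (5, 1), (6, 0), (6, 1), (7, 0), (7, 1), (8, 0), (8, 1), (9, 0), (9, 1), (10, 0), (10, 1), (11, 0), (11, 1), (12, 0), (12, 1), (13, 0), (13, 1), (14, 0), (14, 1), (15, 0), (15, 1)]
Unfold 5 (reflect across v@2): 64 holes -> [(0, 0), (0, 1), (0, 2), (0, 3), (1, 0), (1, 1), (1, 2), (1, 3), (2, 0), (2, 1), (2, 2), (2, 3), (3, 0), (3, 1), (3, 2), (3, 3), (4, 0), (4, 1), (4, 2), (4, 3), (5, 0), (5, 1), (5, 2), (5, 3), (6, 0), (6, 1), (6, 2), (6, 3), (7, 0), (7, 1), (7, 2), (7, 3), (8, 0), (8, 1), (8, 2), (8, 3), (9, 0), (9, 1), (9, 2), (9, 3), (10, 0), (10, 1), (10, 2), (10, 3), (11, 0), (11, 1), (11, 2), (11, 3), (12, 0), (12, 1), (12, 2), (12, 3), (13, 0), (13, 1), (13, 2), (13, 3), (14, 0), (14, 1), (14, 2), (14, 3), (15, 0), (15, 1), (15, 2), (15, 3)]
Holes: [(0, 0), (0, 1), (0, 2), (0, 3), (1, 0), (1, 1), (1, 2), (1, 3), (2, 0), (2, 1), (2, 2), (2, 3), (3, 0), (3, 1), (3, 2), (3, 3), (4, 0), (4, 1), (4, 2), (4, 3), (5, 0), (5, 1), (5, 2), (5, 3), (6, 0), (6, 1), (6, 2), (6, 3), (7, 0), (7, 1), (7, 2), (7, 3), (8, 0), (8, 1), (8, 2), (8, 3), (9, 0), (9, 1), (9, 2), (9, 3), (10, 0), (10, 1), (10, 2), (10, 3), (11, 0), (11, 1), (11, 2), (11, 3), (12, 0), (12, 1), (12, 2), (12, 3), (13, 0), (13, 1), (13, 2), (13, 3), (14, 0), (14, 1), (14, 2), (14, 3), (15, 0), (15, 1), (15, 2), (15, 3)]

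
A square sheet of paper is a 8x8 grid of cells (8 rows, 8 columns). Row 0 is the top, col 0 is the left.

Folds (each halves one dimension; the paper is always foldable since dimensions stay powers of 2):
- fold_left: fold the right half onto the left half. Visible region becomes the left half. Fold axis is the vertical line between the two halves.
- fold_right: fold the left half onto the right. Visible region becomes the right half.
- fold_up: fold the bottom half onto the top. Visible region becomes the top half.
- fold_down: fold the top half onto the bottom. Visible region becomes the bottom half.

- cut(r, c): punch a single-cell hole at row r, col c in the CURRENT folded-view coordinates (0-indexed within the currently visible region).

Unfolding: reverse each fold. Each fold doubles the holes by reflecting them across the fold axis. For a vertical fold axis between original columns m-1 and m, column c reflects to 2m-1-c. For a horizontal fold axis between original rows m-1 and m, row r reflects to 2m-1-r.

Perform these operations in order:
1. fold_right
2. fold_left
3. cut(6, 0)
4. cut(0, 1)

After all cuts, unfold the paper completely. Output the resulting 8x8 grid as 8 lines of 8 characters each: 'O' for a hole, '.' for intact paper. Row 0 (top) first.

Answer: .OO..OO.
........
........
........
........
........
O..OO..O
........

Derivation:
Op 1 fold_right: fold axis v@4; visible region now rows[0,8) x cols[4,8) = 8x4
Op 2 fold_left: fold axis v@6; visible region now rows[0,8) x cols[4,6) = 8x2
Op 3 cut(6, 0): punch at orig (6,4); cuts so far [(6, 4)]; region rows[0,8) x cols[4,6) = 8x2
Op 4 cut(0, 1): punch at orig (0,5); cuts so far [(0, 5), (6, 4)]; region rows[0,8) x cols[4,6) = 8x2
Unfold 1 (reflect across v@6): 4 holes -> [(0, 5), (0, 6), (6, 4), (6, 7)]
Unfold 2 (reflect across v@4): 8 holes -> [(0, 1), (0, 2), (0, 5), (0, 6), (6, 0), (6, 3), (6, 4), (6, 7)]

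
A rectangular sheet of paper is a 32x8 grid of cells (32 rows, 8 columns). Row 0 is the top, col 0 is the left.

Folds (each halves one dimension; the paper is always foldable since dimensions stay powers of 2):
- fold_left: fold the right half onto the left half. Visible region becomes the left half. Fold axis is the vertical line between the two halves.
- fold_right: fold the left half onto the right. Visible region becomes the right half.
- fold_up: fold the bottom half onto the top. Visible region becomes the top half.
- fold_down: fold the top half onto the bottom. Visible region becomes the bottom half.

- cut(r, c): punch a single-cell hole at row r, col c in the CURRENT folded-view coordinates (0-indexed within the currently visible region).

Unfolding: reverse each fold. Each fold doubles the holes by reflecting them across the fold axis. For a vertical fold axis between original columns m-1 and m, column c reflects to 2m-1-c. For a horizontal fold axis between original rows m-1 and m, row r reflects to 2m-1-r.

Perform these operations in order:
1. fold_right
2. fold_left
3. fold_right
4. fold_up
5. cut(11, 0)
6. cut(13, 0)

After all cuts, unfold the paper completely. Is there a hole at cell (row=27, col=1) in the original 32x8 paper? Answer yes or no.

Answer: no

Derivation:
Op 1 fold_right: fold axis v@4; visible region now rows[0,32) x cols[4,8) = 32x4
Op 2 fold_left: fold axis v@6; visible region now rows[0,32) x cols[4,6) = 32x2
Op 3 fold_right: fold axis v@5; visible region now rows[0,32) x cols[5,6) = 32x1
Op 4 fold_up: fold axis h@16; visible region now rows[0,16) x cols[5,6) = 16x1
Op 5 cut(11, 0): punch at orig (11,5); cuts so far [(11, 5)]; region rows[0,16) x cols[5,6) = 16x1
Op 6 cut(13, 0): punch at orig (13,5); cuts so far [(11, 5), (13, 5)]; region rows[0,16) x cols[5,6) = 16x1
Unfold 1 (reflect across h@16): 4 holes -> [(11, 5), (13, 5), (18, 5), (20, 5)]
Unfold 2 (reflect across v@5): 8 holes -> [(11, 4), (11, 5), (13, 4), (13, 5), (18, 4), (18, 5), (20, 4), (20, 5)]
Unfold 3 (reflect across v@6): 16 holes -> [(11, 4), (11, 5), (11, 6), (11, 7), (13, 4), (13, 5), (13, 6), (13, 7), (18, 4), (18, 5), (18, 6), (18, 7), (20, 4), (20, 5), (20, 6), (20, 7)]
Unfold 4 (reflect across v@4): 32 holes -> [(11, 0), (11, 1), (11, 2), (11, 3), (11, 4), (11, 5), (11, 6), (11, 7), (13, 0), (13, 1), (13, 2), (13, 3), (13, 4), (13, 5), (13, 6), (13, 7), (18, 0), (18, 1), (18, 2), (18, 3), (18, 4), (18, 5), (18, 6), (18, 7), (20, 0), (20, 1), (20, 2), (20, 3), (20, 4), (20, 5), (20, 6), (20, 7)]
Holes: [(11, 0), (11, 1), (11, 2), (11, 3), (11, 4), (11, 5), (11, 6), (11, 7), (13, 0), (13, 1), (13, 2), (13, 3), (13, 4), (13, 5), (13, 6), (13, 7), (18, 0), (18, 1), (18, 2), (18, 3), (18, 4), (18, 5), (18, 6), (18, 7), (20, 0), (20, 1), (20, 2), (20, 3), (20, 4), (20, 5), (20, 6), (20, 7)]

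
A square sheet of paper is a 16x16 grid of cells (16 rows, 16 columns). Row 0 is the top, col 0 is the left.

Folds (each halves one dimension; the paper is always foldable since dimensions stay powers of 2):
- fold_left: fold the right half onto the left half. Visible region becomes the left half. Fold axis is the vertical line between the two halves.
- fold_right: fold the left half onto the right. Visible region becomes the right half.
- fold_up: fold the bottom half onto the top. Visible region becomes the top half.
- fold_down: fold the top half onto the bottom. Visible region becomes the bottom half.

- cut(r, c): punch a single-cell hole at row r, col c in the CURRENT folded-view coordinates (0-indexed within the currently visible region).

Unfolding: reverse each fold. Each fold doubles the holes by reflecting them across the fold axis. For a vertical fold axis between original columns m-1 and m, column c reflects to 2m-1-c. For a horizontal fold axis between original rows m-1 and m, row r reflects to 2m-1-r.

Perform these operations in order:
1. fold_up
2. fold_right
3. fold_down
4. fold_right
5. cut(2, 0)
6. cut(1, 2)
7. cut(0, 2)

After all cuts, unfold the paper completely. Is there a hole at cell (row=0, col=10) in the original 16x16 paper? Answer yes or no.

Answer: no

Derivation:
Op 1 fold_up: fold axis h@8; visible region now rows[0,8) x cols[0,16) = 8x16
Op 2 fold_right: fold axis v@8; visible region now rows[0,8) x cols[8,16) = 8x8
Op 3 fold_down: fold axis h@4; visible region now rows[4,8) x cols[8,16) = 4x8
Op 4 fold_right: fold axis v@12; visible region now rows[4,8) x cols[12,16) = 4x4
Op 5 cut(2, 0): punch at orig (6,12); cuts so far [(6, 12)]; region rows[4,8) x cols[12,16) = 4x4
Op 6 cut(1, 2): punch at orig (5,14); cuts so far [(5, 14), (6, 12)]; region rows[4,8) x cols[12,16) = 4x4
Op 7 cut(0, 2): punch at orig (4,14); cuts so far [(4, 14), (5, 14), (6, 12)]; region rows[4,8) x cols[12,16) = 4x4
Unfold 1 (reflect across v@12): 6 holes -> [(4, 9), (4, 14), (5, 9), (5, 14), (6, 11), (6, 12)]
Unfold 2 (reflect across h@4): 12 holes -> [(1, 11), (1, 12), (2, 9), (2, 14), (3, 9), (3, 14), (4, 9), (4, 14), (5, 9), (5, 14), (6, 11), (6, 12)]
Unfold 3 (reflect across v@8): 24 holes -> [(1, 3), (1, 4), (1, 11), (1, 12), (2, 1), (2, 6), (2, 9), (2, 14), (3, 1), (3, 6), (3, 9), (3, 14), (4, 1), (4, 6), (4, 9), (4, 14), (5, 1), (5, 6), (5, 9), (5, 14), (6, 3), (6, 4), (6, 11), (6, 12)]
Unfold 4 (reflect across h@8): 48 holes -> [(1, 3), (1, 4), (1, 11), (1, 12), (2, 1), (2, 6), (2, 9), (2, 14), (3, 1), (3, 6), (3, 9), (3, 14), (4, 1), (4, 6), (4, 9), (4, 14), (5, 1), (5, 6), (5, 9), (5, 14), (6, 3), (6, 4), (6, 11), (6, 12), (9, 3), (9, 4), (9, 11), (9, 12), (10, 1), (10, 6), (10, 9), (10, 14), (11, 1), (11, 6), (11, 9), (11, 14), (12, 1), (12, 6), (12, 9), (12, 14), (13, 1), (13, 6), (13, 9), (13, 14), (14, 3), (14, 4), (14, 11), (14, 12)]
Holes: [(1, 3), (1, 4), (1, 11), (1, 12), (2, 1), (2, 6), (2, 9), (2, 14), (3, 1), (3, 6), (3, 9), (3, 14), (4, 1), (4, 6), (4, 9), (4, 14), (5, 1), (5, 6), (5, 9), (5, 14), (6, 3), (6, 4), (6, 11), (6, 12), (9, 3), (9, 4), (9, 11), (9, 12), (10, 1), (10, 6), (10, 9), (10, 14), (11, 1), (11, 6), (11, 9), (11, 14), (12, 1), (12, 6), (12, 9), (12, 14), (13, 1), (13, 6), (13, 9), (13, 14), (14, 3), (14, 4), (14, 11), (14, 12)]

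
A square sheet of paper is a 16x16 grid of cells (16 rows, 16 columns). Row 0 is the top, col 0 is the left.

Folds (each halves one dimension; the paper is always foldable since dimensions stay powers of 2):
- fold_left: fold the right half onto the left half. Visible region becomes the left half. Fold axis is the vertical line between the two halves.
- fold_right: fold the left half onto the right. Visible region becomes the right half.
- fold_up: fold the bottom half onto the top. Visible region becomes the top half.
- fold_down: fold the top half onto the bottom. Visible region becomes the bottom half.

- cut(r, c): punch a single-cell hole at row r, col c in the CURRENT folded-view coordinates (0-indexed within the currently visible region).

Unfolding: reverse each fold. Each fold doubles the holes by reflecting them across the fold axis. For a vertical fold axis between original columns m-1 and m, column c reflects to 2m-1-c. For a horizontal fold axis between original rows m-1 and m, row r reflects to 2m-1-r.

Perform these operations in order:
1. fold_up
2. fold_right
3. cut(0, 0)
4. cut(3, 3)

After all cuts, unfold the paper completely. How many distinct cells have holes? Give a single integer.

Op 1 fold_up: fold axis h@8; visible region now rows[0,8) x cols[0,16) = 8x16
Op 2 fold_right: fold axis v@8; visible region now rows[0,8) x cols[8,16) = 8x8
Op 3 cut(0, 0): punch at orig (0,8); cuts so far [(0, 8)]; region rows[0,8) x cols[8,16) = 8x8
Op 4 cut(3, 3): punch at orig (3,11); cuts so far [(0, 8), (3, 11)]; region rows[0,8) x cols[8,16) = 8x8
Unfold 1 (reflect across v@8): 4 holes -> [(0, 7), (0, 8), (3, 4), (3, 11)]
Unfold 2 (reflect across h@8): 8 holes -> [(0, 7), (0, 8), (3, 4), (3, 11), (12, 4), (12, 11), (15, 7), (15, 8)]

Answer: 8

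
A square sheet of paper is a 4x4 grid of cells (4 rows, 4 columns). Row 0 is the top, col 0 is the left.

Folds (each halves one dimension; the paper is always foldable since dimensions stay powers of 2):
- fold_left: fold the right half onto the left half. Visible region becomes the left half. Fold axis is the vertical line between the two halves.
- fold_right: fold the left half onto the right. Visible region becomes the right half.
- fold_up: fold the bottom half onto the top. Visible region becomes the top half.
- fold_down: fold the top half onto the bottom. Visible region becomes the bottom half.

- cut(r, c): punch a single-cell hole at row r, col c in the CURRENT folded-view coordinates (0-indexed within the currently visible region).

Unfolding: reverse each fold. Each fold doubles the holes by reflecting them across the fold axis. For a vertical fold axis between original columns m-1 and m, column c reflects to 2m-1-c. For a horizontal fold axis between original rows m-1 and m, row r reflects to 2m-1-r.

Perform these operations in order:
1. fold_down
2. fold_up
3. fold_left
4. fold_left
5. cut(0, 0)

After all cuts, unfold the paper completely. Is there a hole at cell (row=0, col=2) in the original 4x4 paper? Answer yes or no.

Op 1 fold_down: fold axis h@2; visible region now rows[2,4) x cols[0,4) = 2x4
Op 2 fold_up: fold axis h@3; visible region now rows[2,3) x cols[0,4) = 1x4
Op 3 fold_left: fold axis v@2; visible region now rows[2,3) x cols[0,2) = 1x2
Op 4 fold_left: fold axis v@1; visible region now rows[2,3) x cols[0,1) = 1x1
Op 5 cut(0, 0): punch at orig (2,0); cuts so far [(2, 0)]; region rows[2,3) x cols[0,1) = 1x1
Unfold 1 (reflect across v@1): 2 holes -> [(2, 0), (2, 1)]
Unfold 2 (reflect across v@2): 4 holes -> [(2, 0), (2, 1), (2, 2), (2, 3)]
Unfold 3 (reflect across h@3): 8 holes -> [(2, 0), (2, 1), (2, 2), (2, 3), (3, 0), (3, 1), (3, 2), (3, 3)]
Unfold 4 (reflect across h@2): 16 holes -> [(0, 0), (0, 1), (0, 2), (0, 3), (1, 0), (1, 1), (1, 2), (1, 3), (2, 0), (2, 1), (2, 2), (2, 3), (3, 0), (3, 1), (3, 2), (3, 3)]
Holes: [(0, 0), (0, 1), (0, 2), (0, 3), (1, 0), (1, 1), (1, 2), (1, 3), (2, 0), (2, 1), (2, 2), (2, 3), (3, 0), (3, 1), (3, 2), (3, 3)]

Answer: yes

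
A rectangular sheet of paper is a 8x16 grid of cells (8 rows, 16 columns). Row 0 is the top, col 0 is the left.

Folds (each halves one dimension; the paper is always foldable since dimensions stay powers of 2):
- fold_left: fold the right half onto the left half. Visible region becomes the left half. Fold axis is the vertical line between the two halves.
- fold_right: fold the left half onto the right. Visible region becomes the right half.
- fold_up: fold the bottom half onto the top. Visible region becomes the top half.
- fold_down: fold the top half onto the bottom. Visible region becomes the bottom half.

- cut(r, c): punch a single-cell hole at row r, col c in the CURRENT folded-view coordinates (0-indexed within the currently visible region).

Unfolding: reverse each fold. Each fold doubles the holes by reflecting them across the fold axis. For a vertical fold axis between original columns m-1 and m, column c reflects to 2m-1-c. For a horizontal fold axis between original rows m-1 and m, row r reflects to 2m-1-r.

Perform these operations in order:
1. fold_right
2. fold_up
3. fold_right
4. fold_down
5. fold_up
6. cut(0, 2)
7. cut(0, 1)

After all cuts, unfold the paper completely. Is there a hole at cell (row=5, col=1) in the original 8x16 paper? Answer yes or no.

Op 1 fold_right: fold axis v@8; visible region now rows[0,8) x cols[8,16) = 8x8
Op 2 fold_up: fold axis h@4; visible region now rows[0,4) x cols[8,16) = 4x8
Op 3 fold_right: fold axis v@12; visible region now rows[0,4) x cols[12,16) = 4x4
Op 4 fold_down: fold axis h@2; visible region now rows[2,4) x cols[12,16) = 2x4
Op 5 fold_up: fold axis h@3; visible region now rows[2,3) x cols[12,16) = 1x4
Op 6 cut(0, 2): punch at orig (2,14); cuts so far [(2, 14)]; region rows[2,3) x cols[12,16) = 1x4
Op 7 cut(0, 1): punch at orig (2,13); cuts so far [(2, 13), (2, 14)]; region rows[2,3) x cols[12,16) = 1x4
Unfold 1 (reflect across h@3): 4 holes -> [(2, 13), (2, 14), (3, 13), (3, 14)]
Unfold 2 (reflect across h@2): 8 holes -> [(0, 13), (0, 14), (1, 13), (1, 14), (2, 13), (2, 14), (3, 13), (3, 14)]
Unfold 3 (reflect across v@12): 16 holes -> [(0, 9), (0, 10), (0, 13), (0, 14), (1, 9), (1, 10), (1, 13), (1, 14), (2, 9), (2, 10), (2, 13), (2, 14), (3, 9), (3, 10), (3, 13), (3, 14)]
Unfold 4 (reflect across h@4): 32 holes -> [(0, 9), (0, 10), (0, 13), (0, 14), (1, 9), (1, 10), (1, 13), (1, 14), (2, 9), (2, 10), (2, 13), (2, 14), (3, 9), (3, 10), (3, 13), (3, 14), (4, 9), (4, 10), (4, 13), (4, 14), (5, 9), (5, 10), (5, 13), (5, 14), (6, 9), (6, 10), (6, 13), (6, 14), (7, 9), (7, 10), (7, 13), (7, 14)]
Unfold 5 (reflect across v@8): 64 holes -> [(0, 1), (0, 2), (0, 5), (0, 6), (0, 9), (0, 10), (0, 13), (0, 14), (1, 1), (1, 2), (1, 5), (1, 6), (1, 9), (1, 10), (1, 13), (1, 14), (2, 1), (2, 2), (2, 5), (2, 6), (2, 9), (2, 10), (2, 13), (2, 14), (3, 1), (3, 2), (3, 5), (3, 6), (3, 9), (3, 10), (3, 13), (3, 14), (4, 1), (4, 2), (4, 5), (4, 6), (4, 9), (4, 10), (4, 13), (4, 14), (5, 1), (5, 2), (5, 5), (5, 6), (5, 9), (5, 10), (5, 13), (5, 14), (6, 1), (6, 2), (6, 5), (6, 6), (6, 9), (6, 10), (6, 13), (6, 14), (7, 1), (7, 2), (7, 5), (7, 6), (7, 9), (7, 10), (7, 13), (7, 14)]
Holes: [(0, 1), (0, 2), (0, 5), (0, 6), (0, 9), (0, 10), (0, 13), (0, 14), (1, 1), (1, 2), (1, 5), (1, 6), (1, 9), (1, 10), (1, 13), (1, 14), (2, 1), (2, 2), (2, 5), (2, 6), (2, 9), (2, 10), (2, 13), (2, 14), (3, 1), (3, 2), (3, 5), (3, 6), (3, 9), (3, 10), (3, 13), (3, 14), (4, 1), (4, 2), (4, 5), (4, 6), (4, 9), (4, 10), (4, 13), (4, 14), (5, 1), (5, 2), (5, 5), (5, 6), (5, 9), (5, 10), (5, 13), (5, 14), (6, 1), (6, 2), (6, 5), (6, 6), (6, 9), (6, 10), (6, 13), (6, 14), (7, 1), (7, 2), (7, 5), (7, 6), (7, 9), (7, 10), (7, 13), (7, 14)]

Answer: yes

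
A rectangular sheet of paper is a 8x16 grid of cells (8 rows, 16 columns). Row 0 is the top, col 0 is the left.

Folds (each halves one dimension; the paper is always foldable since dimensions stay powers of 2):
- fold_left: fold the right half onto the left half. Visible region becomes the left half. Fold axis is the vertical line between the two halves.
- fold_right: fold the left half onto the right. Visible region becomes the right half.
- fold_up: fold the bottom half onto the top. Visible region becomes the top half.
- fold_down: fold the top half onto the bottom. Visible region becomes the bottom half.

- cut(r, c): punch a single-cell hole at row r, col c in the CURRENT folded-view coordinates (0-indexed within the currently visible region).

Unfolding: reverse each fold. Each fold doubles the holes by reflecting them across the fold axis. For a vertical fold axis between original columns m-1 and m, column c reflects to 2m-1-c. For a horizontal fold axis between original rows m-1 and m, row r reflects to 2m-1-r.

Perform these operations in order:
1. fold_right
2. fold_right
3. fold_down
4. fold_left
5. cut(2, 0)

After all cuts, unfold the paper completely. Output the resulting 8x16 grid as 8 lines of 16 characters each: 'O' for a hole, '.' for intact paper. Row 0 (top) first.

Op 1 fold_right: fold axis v@8; visible region now rows[0,8) x cols[8,16) = 8x8
Op 2 fold_right: fold axis v@12; visible region now rows[0,8) x cols[12,16) = 8x4
Op 3 fold_down: fold axis h@4; visible region now rows[4,8) x cols[12,16) = 4x4
Op 4 fold_left: fold axis v@14; visible region now rows[4,8) x cols[12,14) = 4x2
Op 5 cut(2, 0): punch at orig (6,12); cuts so far [(6, 12)]; region rows[4,8) x cols[12,14) = 4x2
Unfold 1 (reflect across v@14): 2 holes -> [(6, 12), (6, 15)]
Unfold 2 (reflect across h@4): 4 holes -> [(1, 12), (1, 15), (6, 12), (6, 15)]
Unfold 3 (reflect across v@12): 8 holes -> [(1, 8), (1, 11), (1, 12), (1, 15), (6, 8), (6, 11), (6, 12), (6, 15)]
Unfold 4 (reflect across v@8): 16 holes -> [(1, 0), (1, 3), (1, 4), (1, 7), (1, 8), (1, 11), (1, 12), (1, 15), (6, 0), (6, 3), (6, 4), (6, 7), (6, 8), (6, 11), (6, 12), (6, 15)]

Answer: ................
O..OO..OO..OO..O
................
................
................
................
O..OO..OO..OO..O
................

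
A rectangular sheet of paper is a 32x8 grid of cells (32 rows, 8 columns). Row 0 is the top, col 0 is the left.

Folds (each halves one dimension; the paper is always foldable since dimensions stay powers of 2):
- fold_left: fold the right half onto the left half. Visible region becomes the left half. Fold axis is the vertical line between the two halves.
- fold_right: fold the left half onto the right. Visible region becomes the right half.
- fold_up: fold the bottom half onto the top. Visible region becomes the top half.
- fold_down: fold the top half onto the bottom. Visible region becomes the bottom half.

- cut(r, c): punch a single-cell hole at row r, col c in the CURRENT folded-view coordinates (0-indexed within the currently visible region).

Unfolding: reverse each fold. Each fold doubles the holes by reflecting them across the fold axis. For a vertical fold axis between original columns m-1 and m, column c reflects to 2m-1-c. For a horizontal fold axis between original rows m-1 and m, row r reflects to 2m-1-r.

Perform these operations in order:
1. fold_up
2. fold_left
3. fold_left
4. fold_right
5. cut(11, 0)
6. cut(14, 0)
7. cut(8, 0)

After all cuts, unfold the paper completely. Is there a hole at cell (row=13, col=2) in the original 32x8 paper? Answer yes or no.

Op 1 fold_up: fold axis h@16; visible region now rows[0,16) x cols[0,8) = 16x8
Op 2 fold_left: fold axis v@4; visible region now rows[0,16) x cols[0,4) = 16x4
Op 3 fold_left: fold axis v@2; visible region now rows[0,16) x cols[0,2) = 16x2
Op 4 fold_right: fold axis v@1; visible region now rows[0,16) x cols[1,2) = 16x1
Op 5 cut(11, 0): punch at orig (11,1); cuts so far [(11, 1)]; region rows[0,16) x cols[1,2) = 16x1
Op 6 cut(14, 0): punch at orig (14,1); cuts so far [(11, 1), (14, 1)]; region rows[0,16) x cols[1,2) = 16x1
Op 7 cut(8, 0): punch at orig (8,1); cuts so far [(8, 1), (11, 1), (14, 1)]; region rows[0,16) x cols[1,2) = 16x1
Unfold 1 (reflect across v@1): 6 holes -> [(8, 0), (8, 1), (11, 0), (11, 1), (14, 0), (14, 1)]
Unfold 2 (reflect across v@2): 12 holes -> [(8, 0), (8, 1), (8, 2), (8, 3), (11, 0), (11, 1), (11, 2), (11, 3), (14, 0), (14, 1), (14, 2), (14, 3)]
Unfold 3 (reflect across v@4): 24 holes -> [(8, 0), (8, 1), (8, 2), (8, 3), (8, 4), (8, 5), (8, 6), (8, 7), (11, 0), (11, 1), (11, 2), (11, 3), (11, 4), (11, 5), (11, 6), (11, 7), (14, 0), (14, 1), (14, 2), (14, 3), (14, 4), (14, 5), (14, 6), (14, 7)]
Unfold 4 (reflect across h@16): 48 holes -> [(8, 0), (8, 1), (8, 2), (8, 3), (8, 4), (8, 5), (8, 6), (8, 7), (11, 0), (11, 1), (11, 2), (11, 3), (11, 4), (11, 5), (11, 6), (11, 7), (14, 0), (14, 1), (14, 2), (14, 3), (14, 4), (14, 5), (14, 6), (14, 7), (17, 0), (17, 1), (17, 2), (17, 3), (17, 4), (17, 5), (17, 6), (17, 7), (20, 0), (20, 1), (20, 2), (20, 3), (20, 4), (20, 5), (20, 6), (20, 7), (23, 0), (23, 1), (23, 2), (23, 3), (23, 4), (23, 5), (23, 6), (23, 7)]
Holes: [(8, 0), (8, 1), (8, 2), (8, 3), (8, 4), (8, 5), (8, 6), (8, 7), (11, 0), (11, 1), (11, 2), (11, 3), (11, 4), (11, 5), (11, 6), (11, 7), (14, 0), (14, 1), (14, 2), (14, 3), (14, 4), (14, 5), (14, 6), (14, 7), (17, 0), (17, 1), (17, 2), (17, 3), (17, 4), (17, 5), (17, 6), (17, 7), (20, 0), (20, 1), (20, 2), (20, 3), (20, 4), (20, 5), (20, 6), (20, 7), (23, 0), (23, 1), (23, 2), (23, 3), (23, 4), (23, 5), (23, 6), (23, 7)]

Answer: no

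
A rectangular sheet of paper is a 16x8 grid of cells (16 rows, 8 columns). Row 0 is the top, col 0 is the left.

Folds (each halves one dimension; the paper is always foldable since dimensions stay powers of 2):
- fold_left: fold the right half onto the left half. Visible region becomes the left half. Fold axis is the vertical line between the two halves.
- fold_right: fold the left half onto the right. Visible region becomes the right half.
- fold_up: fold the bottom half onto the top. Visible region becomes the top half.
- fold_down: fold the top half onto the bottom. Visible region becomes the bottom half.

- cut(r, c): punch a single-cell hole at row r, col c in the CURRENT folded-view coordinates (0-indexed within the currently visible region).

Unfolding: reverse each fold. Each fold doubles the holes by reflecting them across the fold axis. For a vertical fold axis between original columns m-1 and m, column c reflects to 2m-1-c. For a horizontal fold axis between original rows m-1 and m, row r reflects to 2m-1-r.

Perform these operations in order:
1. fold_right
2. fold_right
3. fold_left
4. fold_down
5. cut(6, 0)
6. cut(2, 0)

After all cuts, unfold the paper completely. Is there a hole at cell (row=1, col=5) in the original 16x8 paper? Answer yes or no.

Op 1 fold_right: fold axis v@4; visible region now rows[0,16) x cols[4,8) = 16x4
Op 2 fold_right: fold axis v@6; visible region now rows[0,16) x cols[6,8) = 16x2
Op 3 fold_left: fold axis v@7; visible region now rows[0,16) x cols[6,7) = 16x1
Op 4 fold_down: fold axis h@8; visible region now rows[8,16) x cols[6,7) = 8x1
Op 5 cut(6, 0): punch at orig (14,6); cuts so far [(14, 6)]; region rows[8,16) x cols[6,7) = 8x1
Op 6 cut(2, 0): punch at orig (10,6); cuts so far [(10, 6), (14, 6)]; region rows[8,16) x cols[6,7) = 8x1
Unfold 1 (reflect across h@8): 4 holes -> [(1, 6), (5, 6), (10, 6), (14, 6)]
Unfold 2 (reflect across v@7): 8 holes -> [(1, 6), (1, 7), (5, 6), (5, 7), (10, 6), (10, 7), (14, 6), (14, 7)]
Unfold 3 (reflect across v@6): 16 holes -> [(1, 4), (1, 5), (1, 6), (1, 7), (5, 4), (5, 5), (5, 6), (5, 7), (10, 4), (10, 5), (10, 6), (10, 7), (14, 4), (14, 5), (14, 6), (14, 7)]
Unfold 4 (reflect across v@4): 32 holes -> [(1, 0), (1, 1), (1, 2), (1, 3), (1, 4), (1, 5), (1, 6), (1, 7), (5, 0), (5, 1), (5, 2), (5, 3), (5, 4), (5, 5), (5, 6), (5, 7), (10, 0), (10, 1), (10, 2), (10, 3), (10, 4), (10, 5), (10, 6), (10, 7), (14, 0), (14, 1), (14, 2), (14, 3), (14, 4), (14, 5), (14, 6), (14, 7)]
Holes: [(1, 0), (1, 1), (1, 2), (1, 3), (1, 4), (1, 5), (1, 6), (1, 7), (5, 0), (5, 1), (5, 2), (5, 3), (5, 4), (5, 5), (5, 6), (5, 7), (10, 0), (10, 1), (10, 2), (10, 3), (10, 4), (10, 5), (10, 6), (10, 7), (14, 0), (14, 1), (14, 2), (14, 3), (14, 4), (14, 5), (14, 6), (14, 7)]

Answer: yes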